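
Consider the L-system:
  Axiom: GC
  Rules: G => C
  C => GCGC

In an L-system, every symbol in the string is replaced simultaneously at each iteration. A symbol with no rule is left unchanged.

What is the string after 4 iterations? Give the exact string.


Answer: GCGCCGCGCCGCGCGCGCCGCGCCGCGCCGCGCCGCGCGCGCCGCGCCGCGCGCGCCGCGCCGCGCCGCGCCGCGCGCGCCGCGCCGCGCGCGCCGCGCCGCGC

Derivation:
Step 0: GC
Step 1: CGCGC
Step 2: GCGCCGCGCCGCGC
Step 3: CGCGCCGCGCGCGCCGCGCCGCGCGCGCCGCGCCGCGC
Step 4: GCGCCGCGCCGCGCGCGCCGCGCCGCGCCGCGCCGCGCGCGCCGCGCCGCGCGCGCCGCGCCGCGCCGCGCCGCGCGCGCCGCGCCGCGCGCGCCGCGCCGCGC


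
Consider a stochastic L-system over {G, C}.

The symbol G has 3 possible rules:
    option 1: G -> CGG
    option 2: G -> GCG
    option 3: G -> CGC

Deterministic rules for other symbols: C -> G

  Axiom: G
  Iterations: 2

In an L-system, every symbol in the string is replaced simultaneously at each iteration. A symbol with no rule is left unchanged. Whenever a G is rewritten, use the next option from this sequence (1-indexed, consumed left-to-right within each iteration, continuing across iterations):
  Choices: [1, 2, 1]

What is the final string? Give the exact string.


Step 0: G
Step 1: CGG  (used choices [1])
Step 2: GGCGCGG  (used choices [2, 1])

Answer: GGCGCGG


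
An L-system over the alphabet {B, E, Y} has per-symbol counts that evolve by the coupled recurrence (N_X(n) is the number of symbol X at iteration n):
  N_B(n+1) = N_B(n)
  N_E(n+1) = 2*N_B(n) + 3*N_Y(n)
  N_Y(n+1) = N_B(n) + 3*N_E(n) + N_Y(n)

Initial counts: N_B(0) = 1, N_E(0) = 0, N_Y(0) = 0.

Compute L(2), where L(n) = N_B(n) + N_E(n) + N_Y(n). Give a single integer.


Step 0: N_B=1, N_E=0, N_Y=0, L=1
Step 1: N_B=1, N_E=2, N_Y=1, L=4
Step 2: N_B=1, N_E=5, N_Y=8, L=14

Answer: 14


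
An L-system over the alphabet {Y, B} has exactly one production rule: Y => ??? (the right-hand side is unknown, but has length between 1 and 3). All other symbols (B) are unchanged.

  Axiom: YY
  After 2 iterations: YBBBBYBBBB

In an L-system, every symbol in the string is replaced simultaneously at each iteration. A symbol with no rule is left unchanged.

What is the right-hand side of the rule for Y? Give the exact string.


Answer: YBB

Derivation:
Trying Y => YBB:
  Step 0: YY
  Step 1: YBBYBB
  Step 2: YBBBBYBBBB
Matches the given result.


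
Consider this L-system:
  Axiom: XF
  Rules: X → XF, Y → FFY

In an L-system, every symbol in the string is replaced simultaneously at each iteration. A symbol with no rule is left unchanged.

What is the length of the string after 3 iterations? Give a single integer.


Step 0: length = 2
Step 1: length = 3
Step 2: length = 4
Step 3: length = 5

Answer: 5


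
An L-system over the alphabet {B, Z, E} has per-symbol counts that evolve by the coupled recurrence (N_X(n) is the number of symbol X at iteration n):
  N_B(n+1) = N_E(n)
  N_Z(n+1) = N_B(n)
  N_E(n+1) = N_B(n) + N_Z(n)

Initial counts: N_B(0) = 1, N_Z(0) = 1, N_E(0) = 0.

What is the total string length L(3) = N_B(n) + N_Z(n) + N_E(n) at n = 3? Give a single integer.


Step 0: N_B=1, N_Z=1, N_E=0, L=2
Step 1: N_B=0, N_Z=1, N_E=2, L=3
Step 2: N_B=2, N_Z=0, N_E=1, L=3
Step 3: N_B=1, N_Z=2, N_E=2, L=5

Answer: 5


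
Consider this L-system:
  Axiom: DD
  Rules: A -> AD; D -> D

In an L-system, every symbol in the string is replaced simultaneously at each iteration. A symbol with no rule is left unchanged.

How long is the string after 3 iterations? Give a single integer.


Answer: 2

Derivation:
Step 0: length = 2
Step 1: length = 2
Step 2: length = 2
Step 3: length = 2


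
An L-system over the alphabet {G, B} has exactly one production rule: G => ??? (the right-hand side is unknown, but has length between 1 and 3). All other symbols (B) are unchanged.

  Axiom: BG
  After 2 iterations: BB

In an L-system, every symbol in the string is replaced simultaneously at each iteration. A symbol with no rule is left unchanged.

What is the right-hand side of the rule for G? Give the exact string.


Trying G => B:
  Step 0: BG
  Step 1: BB
  Step 2: BB
Matches the given result.

Answer: B


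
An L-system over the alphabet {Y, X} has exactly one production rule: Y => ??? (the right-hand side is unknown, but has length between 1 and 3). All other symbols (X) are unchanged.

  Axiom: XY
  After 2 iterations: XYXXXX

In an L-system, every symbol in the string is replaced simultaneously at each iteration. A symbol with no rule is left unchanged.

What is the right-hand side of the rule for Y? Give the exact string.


Trying Y => YXX:
  Step 0: XY
  Step 1: XYXX
  Step 2: XYXXXX
Matches the given result.

Answer: YXX


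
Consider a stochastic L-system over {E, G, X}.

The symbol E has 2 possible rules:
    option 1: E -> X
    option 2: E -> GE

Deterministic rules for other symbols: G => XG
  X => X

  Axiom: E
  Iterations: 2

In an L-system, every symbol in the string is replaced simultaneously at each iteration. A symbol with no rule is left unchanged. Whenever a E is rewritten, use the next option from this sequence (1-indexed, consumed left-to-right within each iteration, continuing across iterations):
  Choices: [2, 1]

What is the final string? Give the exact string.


Step 0: E
Step 1: GE  (used choices [2])
Step 2: XGX  (used choices [1])

Answer: XGX


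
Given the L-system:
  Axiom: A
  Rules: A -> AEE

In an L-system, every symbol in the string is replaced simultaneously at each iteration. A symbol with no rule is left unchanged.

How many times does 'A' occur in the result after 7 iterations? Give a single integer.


Answer: 1

Derivation:
Step 0: A  (1 'A')
Step 1: AEE  (1 'A')
Step 2: AEEEE  (1 'A')
Step 3: AEEEEEE  (1 'A')
Step 4: AEEEEEEEE  (1 'A')
Step 5: AEEEEEEEEEE  (1 'A')
Step 6: AEEEEEEEEEEEE  (1 'A')
Step 7: AEEEEEEEEEEEEEE  (1 'A')


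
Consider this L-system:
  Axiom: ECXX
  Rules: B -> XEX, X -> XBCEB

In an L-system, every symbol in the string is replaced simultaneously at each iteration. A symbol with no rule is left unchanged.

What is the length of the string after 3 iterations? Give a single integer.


Step 0: length = 4
Step 1: length = 12
Step 2: length = 28
Step 3: length = 76

Answer: 76


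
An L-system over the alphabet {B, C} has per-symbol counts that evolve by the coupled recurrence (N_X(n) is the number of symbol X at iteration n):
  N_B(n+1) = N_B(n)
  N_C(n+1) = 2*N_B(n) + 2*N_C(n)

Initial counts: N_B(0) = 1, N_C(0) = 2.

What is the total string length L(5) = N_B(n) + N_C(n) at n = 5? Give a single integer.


Step 0: N_B=1, N_C=2, L=3
Step 1: N_B=1, N_C=6, L=7
Step 2: N_B=1, N_C=14, L=15
Step 3: N_B=1, N_C=30, L=31
Step 4: N_B=1, N_C=62, L=63
Step 5: N_B=1, N_C=126, L=127

Answer: 127


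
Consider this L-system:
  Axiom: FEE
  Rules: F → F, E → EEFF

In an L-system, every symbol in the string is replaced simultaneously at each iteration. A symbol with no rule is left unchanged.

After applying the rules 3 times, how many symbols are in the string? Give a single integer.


Step 0: length = 3
Step 1: length = 9
Step 2: length = 21
Step 3: length = 45

Answer: 45


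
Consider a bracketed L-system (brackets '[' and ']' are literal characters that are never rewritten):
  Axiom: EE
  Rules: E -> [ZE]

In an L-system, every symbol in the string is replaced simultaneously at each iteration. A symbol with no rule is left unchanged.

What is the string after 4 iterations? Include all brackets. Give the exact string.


Step 0: EE
Step 1: [ZE][ZE]
Step 2: [Z[ZE]][Z[ZE]]
Step 3: [Z[Z[ZE]]][Z[Z[ZE]]]
Step 4: [Z[Z[Z[ZE]]]][Z[Z[Z[ZE]]]]

Answer: [Z[Z[Z[ZE]]]][Z[Z[Z[ZE]]]]


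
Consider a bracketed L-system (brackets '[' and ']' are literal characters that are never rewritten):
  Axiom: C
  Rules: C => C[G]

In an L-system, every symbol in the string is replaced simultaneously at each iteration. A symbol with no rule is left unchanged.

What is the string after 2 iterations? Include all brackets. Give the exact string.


Answer: C[G][G]

Derivation:
Step 0: C
Step 1: C[G]
Step 2: C[G][G]


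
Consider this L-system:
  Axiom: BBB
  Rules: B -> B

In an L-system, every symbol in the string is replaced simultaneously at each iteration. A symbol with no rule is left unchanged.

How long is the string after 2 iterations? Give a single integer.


Step 0: length = 3
Step 1: length = 3
Step 2: length = 3

Answer: 3


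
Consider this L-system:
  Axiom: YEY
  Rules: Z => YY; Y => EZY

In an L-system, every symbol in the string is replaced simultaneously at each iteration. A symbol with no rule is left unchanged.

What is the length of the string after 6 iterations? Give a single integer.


Step 0: length = 3
Step 1: length = 7
Step 2: length = 13
Step 3: length = 27
Step 4: length = 53
Step 5: length = 107
Step 6: length = 213

Answer: 213


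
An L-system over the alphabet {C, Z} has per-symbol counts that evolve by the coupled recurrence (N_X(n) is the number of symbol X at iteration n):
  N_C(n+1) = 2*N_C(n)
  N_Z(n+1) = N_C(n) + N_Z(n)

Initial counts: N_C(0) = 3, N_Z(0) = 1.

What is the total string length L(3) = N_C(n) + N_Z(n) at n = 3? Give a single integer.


Answer: 46

Derivation:
Step 0: N_C=3, N_Z=1, L=4
Step 1: N_C=6, N_Z=4, L=10
Step 2: N_C=12, N_Z=10, L=22
Step 3: N_C=24, N_Z=22, L=46


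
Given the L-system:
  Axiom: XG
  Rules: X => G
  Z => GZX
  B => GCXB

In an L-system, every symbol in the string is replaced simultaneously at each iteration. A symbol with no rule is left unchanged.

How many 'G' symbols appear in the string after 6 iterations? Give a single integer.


Step 0: XG  (1 'G')
Step 1: GG  (2 'G')
Step 2: GG  (2 'G')
Step 3: GG  (2 'G')
Step 4: GG  (2 'G')
Step 5: GG  (2 'G')
Step 6: GG  (2 'G')

Answer: 2


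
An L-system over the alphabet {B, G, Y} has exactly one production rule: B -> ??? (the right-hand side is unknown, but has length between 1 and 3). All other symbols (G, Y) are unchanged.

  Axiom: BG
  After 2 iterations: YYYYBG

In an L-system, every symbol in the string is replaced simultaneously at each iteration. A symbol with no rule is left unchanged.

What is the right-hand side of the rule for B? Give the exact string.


Answer: YYB

Derivation:
Trying B -> YYB:
  Step 0: BG
  Step 1: YYBG
  Step 2: YYYYBG
Matches the given result.


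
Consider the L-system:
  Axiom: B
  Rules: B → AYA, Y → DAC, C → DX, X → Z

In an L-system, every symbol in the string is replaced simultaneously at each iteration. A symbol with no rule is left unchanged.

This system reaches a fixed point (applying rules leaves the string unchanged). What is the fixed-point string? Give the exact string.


Step 0: B
Step 1: AYA
Step 2: ADACA
Step 3: ADADXA
Step 4: ADADZA
Step 5: ADADZA  (unchanged — fixed point at step 4)

Answer: ADADZA


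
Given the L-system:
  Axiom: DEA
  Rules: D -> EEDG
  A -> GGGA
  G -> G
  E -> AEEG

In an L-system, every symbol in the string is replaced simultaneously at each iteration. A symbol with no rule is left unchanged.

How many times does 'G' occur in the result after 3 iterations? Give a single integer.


Answer: 45

Derivation:
Step 0: DEA  (0 'G')
Step 1: EEDGAEEGGGGA  (5 'G')
Step 2: AEEGAEEGEEDGGGGGAAEEGAEEGGGGGGGGA  (16 'G')
Step 3: GGGAAEEGAEEGGGGGAAEEGAEEGGAEEGAEEGEEDGGGGGGGGGAGGGAAEEGAEEGGGGGAAEEGAEEGGGGGGGGGGGGA  (45 'G')


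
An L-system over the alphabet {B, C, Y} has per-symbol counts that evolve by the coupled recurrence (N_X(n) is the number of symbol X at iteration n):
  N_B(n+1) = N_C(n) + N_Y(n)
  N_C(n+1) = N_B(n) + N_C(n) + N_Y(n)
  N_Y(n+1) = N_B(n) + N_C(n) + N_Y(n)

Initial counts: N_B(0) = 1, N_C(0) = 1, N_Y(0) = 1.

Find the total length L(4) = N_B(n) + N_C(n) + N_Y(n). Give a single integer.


Step 0: N_B=1, N_C=1, N_Y=1, L=3
Step 1: N_B=2, N_C=3, N_Y=3, L=8
Step 2: N_B=6, N_C=8, N_Y=8, L=22
Step 3: N_B=16, N_C=22, N_Y=22, L=60
Step 4: N_B=44, N_C=60, N_Y=60, L=164

Answer: 164


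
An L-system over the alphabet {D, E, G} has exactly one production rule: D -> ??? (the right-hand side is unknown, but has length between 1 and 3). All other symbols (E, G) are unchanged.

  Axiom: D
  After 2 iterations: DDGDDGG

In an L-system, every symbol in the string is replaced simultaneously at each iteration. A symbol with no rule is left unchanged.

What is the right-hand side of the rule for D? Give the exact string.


Trying D -> DDG:
  Step 0: D
  Step 1: DDG
  Step 2: DDGDDGG
Matches the given result.

Answer: DDG


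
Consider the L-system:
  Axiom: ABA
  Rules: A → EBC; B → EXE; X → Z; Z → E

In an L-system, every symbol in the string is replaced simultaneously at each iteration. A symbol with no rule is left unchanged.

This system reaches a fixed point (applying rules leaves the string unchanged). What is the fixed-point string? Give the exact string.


Answer: EEEECEEEEEEEC

Derivation:
Step 0: ABA
Step 1: EBCEXEEBC
Step 2: EEXECEZEEEXEC
Step 3: EEZECEEEEEZEC
Step 4: EEEECEEEEEEEC
Step 5: EEEECEEEEEEEC  (unchanged — fixed point at step 4)


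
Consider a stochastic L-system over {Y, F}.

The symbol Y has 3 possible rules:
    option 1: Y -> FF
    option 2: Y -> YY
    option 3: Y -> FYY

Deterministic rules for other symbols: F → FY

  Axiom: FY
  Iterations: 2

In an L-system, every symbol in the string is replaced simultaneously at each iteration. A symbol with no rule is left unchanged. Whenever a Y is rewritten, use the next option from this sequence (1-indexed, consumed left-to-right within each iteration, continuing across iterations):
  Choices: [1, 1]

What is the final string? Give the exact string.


Answer: FYFFFYFY

Derivation:
Step 0: FY
Step 1: FYFF  (used choices [1])
Step 2: FYFFFYFY  (used choices [1])


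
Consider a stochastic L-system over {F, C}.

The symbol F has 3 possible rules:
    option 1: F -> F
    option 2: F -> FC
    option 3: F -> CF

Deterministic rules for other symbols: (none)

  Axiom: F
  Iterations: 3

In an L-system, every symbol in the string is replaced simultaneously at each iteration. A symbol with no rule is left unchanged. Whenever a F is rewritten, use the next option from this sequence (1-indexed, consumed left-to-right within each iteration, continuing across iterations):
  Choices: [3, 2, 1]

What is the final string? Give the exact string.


Answer: CFC

Derivation:
Step 0: F
Step 1: CF  (used choices [3])
Step 2: CFC  (used choices [2])
Step 3: CFC  (used choices [1])


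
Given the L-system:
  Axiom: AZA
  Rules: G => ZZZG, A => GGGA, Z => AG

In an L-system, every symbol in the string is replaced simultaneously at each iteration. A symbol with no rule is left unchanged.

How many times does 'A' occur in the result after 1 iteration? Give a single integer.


Step 0: AZA  (2 'A')
Step 1: GGGAAGGGGA  (3 'A')

Answer: 3


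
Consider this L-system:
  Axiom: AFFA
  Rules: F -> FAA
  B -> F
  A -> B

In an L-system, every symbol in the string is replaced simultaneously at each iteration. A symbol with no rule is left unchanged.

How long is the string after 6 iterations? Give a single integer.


Step 0: length = 4
Step 1: length = 8
Step 2: length = 12
Step 3: length = 20
Step 4: length = 36
Step 5: length = 60
Step 6: length = 100

Answer: 100


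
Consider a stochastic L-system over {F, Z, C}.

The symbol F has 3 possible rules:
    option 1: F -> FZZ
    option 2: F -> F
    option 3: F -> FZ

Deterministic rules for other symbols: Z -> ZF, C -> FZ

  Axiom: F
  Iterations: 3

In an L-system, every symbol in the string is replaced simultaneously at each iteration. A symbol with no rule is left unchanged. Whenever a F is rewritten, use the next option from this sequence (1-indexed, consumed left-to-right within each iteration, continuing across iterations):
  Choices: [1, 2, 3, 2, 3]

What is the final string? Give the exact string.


Answer: FZZFFZFFZ

Derivation:
Step 0: F
Step 1: FZZ  (used choices [1])
Step 2: FZFZF  (used choices [2])
Step 3: FZZFFZFFZ  (used choices [3, 2, 3])


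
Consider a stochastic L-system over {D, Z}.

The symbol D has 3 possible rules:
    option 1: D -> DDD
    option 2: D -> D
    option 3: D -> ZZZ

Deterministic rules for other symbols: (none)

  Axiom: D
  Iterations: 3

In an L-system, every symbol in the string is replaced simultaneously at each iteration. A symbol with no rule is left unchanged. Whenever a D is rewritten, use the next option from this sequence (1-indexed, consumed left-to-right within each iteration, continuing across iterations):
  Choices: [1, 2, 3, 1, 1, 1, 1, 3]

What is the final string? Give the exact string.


Answer: DDDZZZDDDDDDZZZ

Derivation:
Step 0: D
Step 1: DDD  (used choices [1])
Step 2: DZZZDDD  (used choices [2, 3, 1])
Step 3: DDDZZZDDDDDDZZZ  (used choices [1, 1, 1, 3])


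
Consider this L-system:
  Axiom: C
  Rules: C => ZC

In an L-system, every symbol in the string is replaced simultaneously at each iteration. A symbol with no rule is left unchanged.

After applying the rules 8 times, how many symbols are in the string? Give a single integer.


Answer: 9

Derivation:
Step 0: length = 1
Step 1: length = 2
Step 2: length = 3
Step 3: length = 4
Step 4: length = 5
Step 5: length = 6
Step 6: length = 7
Step 7: length = 8
Step 8: length = 9


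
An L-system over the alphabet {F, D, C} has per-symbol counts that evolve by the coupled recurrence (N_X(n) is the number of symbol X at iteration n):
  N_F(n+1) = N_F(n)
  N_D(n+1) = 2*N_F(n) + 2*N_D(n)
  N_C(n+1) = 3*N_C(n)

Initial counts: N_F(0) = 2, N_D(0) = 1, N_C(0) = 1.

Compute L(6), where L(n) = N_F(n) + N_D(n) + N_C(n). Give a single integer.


Answer: 1047

Derivation:
Step 0: N_F=2, N_D=1, N_C=1, L=4
Step 1: N_F=2, N_D=6, N_C=3, L=11
Step 2: N_F=2, N_D=16, N_C=9, L=27
Step 3: N_F=2, N_D=36, N_C=27, L=65
Step 4: N_F=2, N_D=76, N_C=81, L=159
Step 5: N_F=2, N_D=156, N_C=243, L=401
Step 6: N_F=2, N_D=316, N_C=729, L=1047


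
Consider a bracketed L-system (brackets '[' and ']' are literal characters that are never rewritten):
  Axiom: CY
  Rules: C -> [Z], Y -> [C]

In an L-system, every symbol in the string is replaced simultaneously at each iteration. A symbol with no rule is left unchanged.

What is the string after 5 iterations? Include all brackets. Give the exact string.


Answer: [Z][[Z]]

Derivation:
Step 0: CY
Step 1: [Z][C]
Step 2: [Z][[Z]]
Step 3: [Z][[Z]]
Step 4: [Z][[Z]]
Step 5: [Z][[Z]]


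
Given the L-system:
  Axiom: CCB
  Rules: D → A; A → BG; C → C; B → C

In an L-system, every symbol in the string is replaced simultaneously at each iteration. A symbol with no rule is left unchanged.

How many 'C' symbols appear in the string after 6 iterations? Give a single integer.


Answer: 3

Derivation:
Step 0: CCB  (2 'C')
Step 1: CCC  (3 'C')
Step 2: CCC  (3 'C')
Step 3: CCC  (3 'C')
Step 4: CCC  (3 'C')
Step 5: CCC  (3 'C')
Step 6: CCC  (3 'C')


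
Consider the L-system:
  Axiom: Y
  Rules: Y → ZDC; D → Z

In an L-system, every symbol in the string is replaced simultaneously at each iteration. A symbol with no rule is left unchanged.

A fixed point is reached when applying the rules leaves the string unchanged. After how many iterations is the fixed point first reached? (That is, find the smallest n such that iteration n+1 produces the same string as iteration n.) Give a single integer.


Answer: 2

Derivation:
Step 0: Y
Step 1: ZDC
Step 2: ZZC
Step 3: ZZC  (unchanged — fixed point at step 2)


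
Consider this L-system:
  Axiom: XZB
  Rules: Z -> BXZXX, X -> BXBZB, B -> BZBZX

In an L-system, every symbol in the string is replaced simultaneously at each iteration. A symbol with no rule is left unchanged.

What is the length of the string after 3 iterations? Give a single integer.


Step 0: length = 3
Step 1: length = 15
Step 2: length = 75
Step 3: length = 375

Answer: 375


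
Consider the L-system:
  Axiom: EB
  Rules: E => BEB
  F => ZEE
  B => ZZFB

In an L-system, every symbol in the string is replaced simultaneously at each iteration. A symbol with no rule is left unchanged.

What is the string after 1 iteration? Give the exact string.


Step 0: EB
Step 1: BEBZZFB

Answer: BEBZZFB


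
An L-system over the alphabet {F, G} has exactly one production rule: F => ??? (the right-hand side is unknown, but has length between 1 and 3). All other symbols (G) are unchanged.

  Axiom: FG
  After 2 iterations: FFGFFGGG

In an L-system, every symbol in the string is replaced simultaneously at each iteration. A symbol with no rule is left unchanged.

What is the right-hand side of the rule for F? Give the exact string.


Answer: FFG

Derivation:
Trying F => FFG:
  Step 0: FG
  Step 1: FFGG
  Step 2: FFGFFGGG
Matches the given result.


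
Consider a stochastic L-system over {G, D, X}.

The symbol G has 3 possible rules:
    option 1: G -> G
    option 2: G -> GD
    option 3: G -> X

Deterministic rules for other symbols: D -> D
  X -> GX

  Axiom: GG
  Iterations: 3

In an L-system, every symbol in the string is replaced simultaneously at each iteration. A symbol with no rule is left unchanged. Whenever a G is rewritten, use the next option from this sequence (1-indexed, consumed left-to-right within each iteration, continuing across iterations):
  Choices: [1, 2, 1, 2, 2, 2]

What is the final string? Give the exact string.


Step 0: GG
Step 1: GGD  (used choices [1, 2])
Step 2: GGDD  (used choices [1, 2])
Step 3: GDGDDD  (used choices [2, 2])

Answer: GDGDDD


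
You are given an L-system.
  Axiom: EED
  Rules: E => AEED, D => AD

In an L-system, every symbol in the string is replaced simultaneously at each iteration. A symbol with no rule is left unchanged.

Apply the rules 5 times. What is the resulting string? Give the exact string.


Step 0: EED
Step 1: AEEDAEEDAD
Step 2: AAEEDAEEDADAAEEDAEEDADAAD
Step 3: AAAEEDAEEDADAAEEDAEEDADAADAAAEEDAEEDADAAEEDAEEDADAADAAAD
Step 4: AAAAEEDAEEDADAAEEDAEEDADAADAAAEEDAEEDADAAEEDAEEDADAADAAADAAAAEEDAEEDADAAEEDAEEDADAADAAAEEDAEEDADAAEEDAEEDADAADAAADAAAAD
Step 5: AAAAAEEDAEEDADAAEEDAEEDADAADAAAEEDAEEDADAAEEDAEEDADAADAAADAAAAEEDAEEDADAAEEDAEEDADAADAAAEEDAEEDADAAEEDAEEDADAADAAADAAAADAAAAAEEDAEEDADAAEEDAEEDADAADAAAEEDAEEDADAAEEDAEEDADAADAAADAAAAEEDAEEDADAAEEDAEEDADAADAAAEEDAEEDADAAEEDAEEDADAADAAADAAAADAAAAAD

Answer: AAAAAEEDAEEDADAAEEDAEEDADAADAAAEEDAEEDADAAEEDAEEDADAADAAADAAAAEEDAEEDADAAEEDAEEDADAADAAAEEDAEEDADAAEEDAEEDADAADAAADAAAADAAAAAEEDAEEDADAAEEDAEEDADAADAAAEEDAEEDADAAEEDAEEDADAADAAADAAAAEEDAEEDADAAEEDAEEDADAADAAAEEDAEEDADAAEEDAEEDADAADAAADAAAADAAAAAD


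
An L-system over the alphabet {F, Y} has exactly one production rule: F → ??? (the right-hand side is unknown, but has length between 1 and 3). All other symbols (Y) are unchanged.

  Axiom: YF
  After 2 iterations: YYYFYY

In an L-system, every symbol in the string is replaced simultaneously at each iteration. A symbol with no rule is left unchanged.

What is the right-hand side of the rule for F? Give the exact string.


Trying F → YFY:
  Step 0: YF
  Step 1: YYFY
  Step 2: YYYFYY
Matches the given result.

Answer: YFY


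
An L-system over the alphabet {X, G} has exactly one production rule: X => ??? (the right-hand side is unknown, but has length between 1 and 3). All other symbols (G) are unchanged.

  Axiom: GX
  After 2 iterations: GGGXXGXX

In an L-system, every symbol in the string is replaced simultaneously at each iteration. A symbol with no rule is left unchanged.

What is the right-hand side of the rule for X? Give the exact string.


Trying X => GXX:
  Step 0: GX
  Step 1: GGXX
  Step 2: GGGXXGXX
Matches the given result.

Answer: GXX


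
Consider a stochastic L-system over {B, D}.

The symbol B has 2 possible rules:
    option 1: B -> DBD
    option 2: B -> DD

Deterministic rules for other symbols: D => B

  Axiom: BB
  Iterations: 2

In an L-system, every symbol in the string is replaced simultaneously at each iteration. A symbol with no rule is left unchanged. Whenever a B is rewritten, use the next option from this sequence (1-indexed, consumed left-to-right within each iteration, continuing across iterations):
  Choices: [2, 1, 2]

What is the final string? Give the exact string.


Answer: BBBDDB

Derivation:
Step 0: BB
Step 1: DDDBD  (used choices [2, 1])
Step 2: BBBDDB  (used choices [2])


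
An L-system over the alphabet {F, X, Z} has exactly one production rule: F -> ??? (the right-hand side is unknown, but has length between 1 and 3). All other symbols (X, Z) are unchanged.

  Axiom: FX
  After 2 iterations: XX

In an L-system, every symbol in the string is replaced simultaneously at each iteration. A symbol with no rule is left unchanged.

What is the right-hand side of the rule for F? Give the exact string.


Trying F -> X:
  Step 0: FX
  Step 1: XX
  Step 2: XX
Matches the given result.

Answer: X


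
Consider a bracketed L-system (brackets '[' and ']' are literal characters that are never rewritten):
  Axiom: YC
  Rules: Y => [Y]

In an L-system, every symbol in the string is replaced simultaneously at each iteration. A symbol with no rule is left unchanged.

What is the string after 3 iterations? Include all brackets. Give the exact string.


Answer: [[[Y]]]C

Derivation:
Step 0: YC
Step 1: [Y]C
Step 2: [[Y]]C
Step 3: [[[Y]]]C


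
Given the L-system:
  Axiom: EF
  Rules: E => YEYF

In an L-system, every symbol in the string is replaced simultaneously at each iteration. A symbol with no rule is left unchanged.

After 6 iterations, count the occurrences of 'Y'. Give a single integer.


Step 0: EF  (0 'Y')
Step 1: YEYFF  (2 'Y')
Step 2: YYEYFYFF  (4 'Y')
Step 3: YYYEYFYFYFF  (6 'Y')
Step 4: YYYYEYFYFYFYFF  (8 'Y')
Step 5: YYYYYEYFYFYFYFYFF  (10 'Y')
Step 6: YYYYYYEYFYFYFYFYFYFF  (12 'Y')

Answer: 12


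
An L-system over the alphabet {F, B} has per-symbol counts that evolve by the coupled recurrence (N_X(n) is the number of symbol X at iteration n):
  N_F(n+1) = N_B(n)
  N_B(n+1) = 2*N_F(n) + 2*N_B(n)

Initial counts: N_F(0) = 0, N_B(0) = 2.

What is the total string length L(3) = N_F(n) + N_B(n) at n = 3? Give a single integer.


Step 0: N_F=0, N_B=2, L=2
Step 1: N_F=2, N_B=4, L=6
Step 2: N_F=4, N_B=12, L=16
Step 3: N_F=12, N_B=32, L=44

Answer: 44


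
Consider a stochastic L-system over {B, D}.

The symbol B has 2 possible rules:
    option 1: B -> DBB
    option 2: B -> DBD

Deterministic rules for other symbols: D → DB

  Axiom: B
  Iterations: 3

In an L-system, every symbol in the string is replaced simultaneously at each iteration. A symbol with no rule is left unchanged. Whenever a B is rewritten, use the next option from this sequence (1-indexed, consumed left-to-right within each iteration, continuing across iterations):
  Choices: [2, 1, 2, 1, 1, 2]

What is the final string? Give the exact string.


Answer: DBDBDDBDBBDBBDBDBD

Derivation:
Step 0: B
Step 1: DBD  (used choices [2])
Step 2: DBDBBDB  (used choices [1])
Step 3: DBDBDDBDBBDBBDBDBD  (used choices [2, 1, 1, 2])


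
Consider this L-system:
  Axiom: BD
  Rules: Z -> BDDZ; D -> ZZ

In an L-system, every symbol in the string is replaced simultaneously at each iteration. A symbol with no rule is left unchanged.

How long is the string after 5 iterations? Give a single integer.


Answer: 127

Derivation:
Step 0: length = 2
Step 1: length = 3
Step 2: length = 9
Step 3: length = 19
Step 4: length = 53
Step 5: length = 127


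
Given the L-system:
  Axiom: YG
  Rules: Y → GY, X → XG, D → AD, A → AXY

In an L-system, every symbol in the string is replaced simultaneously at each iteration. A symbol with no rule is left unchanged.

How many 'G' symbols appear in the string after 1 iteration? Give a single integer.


Step 0: YG  (1 'G')
Step 1: GYG  (2 'G')

Answer: 2


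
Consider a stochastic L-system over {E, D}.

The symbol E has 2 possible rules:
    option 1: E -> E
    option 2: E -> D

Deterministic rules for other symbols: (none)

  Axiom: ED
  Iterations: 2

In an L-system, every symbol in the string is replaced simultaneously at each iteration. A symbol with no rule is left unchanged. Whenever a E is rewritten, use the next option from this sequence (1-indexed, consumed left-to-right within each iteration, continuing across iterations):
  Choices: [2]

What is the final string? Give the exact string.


Step 0: ED
Step 1: DD  (used choices [2])
Step 2: DD  (used choices [])

Answer: DD


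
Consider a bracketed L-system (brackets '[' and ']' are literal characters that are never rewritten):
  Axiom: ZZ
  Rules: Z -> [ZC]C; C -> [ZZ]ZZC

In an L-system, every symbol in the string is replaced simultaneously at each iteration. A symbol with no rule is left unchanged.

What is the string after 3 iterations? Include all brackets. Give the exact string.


Answer: [[[ZC]C[ZZ]ZZC][ZZ]ZZC[[ZC]C[ZC]C][ZC]C[ZC]C[ZZ]ZZC][[ZC]C[ZC]C][ZC]C[ZC]C[ZZ]ZZC[[[ZC]C[ZZ]ZZC][ZZ]ZZC[[ZC]C[ZC]C][ZC]C[ZC]C[ZZ]ZZC][[ZC]C[ZC]C][ZC]C[ZC]C[ZZ]ZZC

Derivation:
Step 0: ZZ
Step 1: [ZC]C[ZC]C
Step 2: [[ZC]C[ZZ]ZZC][ZZ]ZZC[[ZC]C[ZZ]ZZC][ZZ]ZZC
Step 3: [[[ZC]C[ZZ]ZZC][ZZ]ZZC[[ZC]C[ZC]C][ZC]C[ZC]C[ZZ]ZZC][[ZC]C[ZC]C][ZC]C[ZC]C[ZZ]ZZC[[[ZC]C[ZZ]ZZC][ZZ]ZZC[[ZC]C[ZC]C][ZC]C[ZC]C[ZZ]ZZC][[ZC]C[ZC]C][ZC]C[ZC]C[ZZ]ZZC


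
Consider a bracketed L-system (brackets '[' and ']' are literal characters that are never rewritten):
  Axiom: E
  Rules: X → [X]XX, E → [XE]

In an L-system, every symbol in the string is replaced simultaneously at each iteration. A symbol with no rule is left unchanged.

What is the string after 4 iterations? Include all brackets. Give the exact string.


Answer: [[[[X]XX][X]XX[X]XX][[X]XX][X]XX[X]XX[[X]XX][X]XX[X]XX[[[X]XX][X]XX[X]XX[[X]XX[XE]]]]

Derivation:
Step 0: E
Step 1: [XE]
Step 2: [[X]XX[XE]]
Step 3: [[[X]XX][X]XX[X]XX[[X]XX[XE]]]
Step 4: [[[[X]XX][X]XX[X]XX][[X]XX][X]XX[X]XX[[X]XX][X]XX[X]XX[[[X]XX][X]XX[X]XX[[X]XX[XE]]]]


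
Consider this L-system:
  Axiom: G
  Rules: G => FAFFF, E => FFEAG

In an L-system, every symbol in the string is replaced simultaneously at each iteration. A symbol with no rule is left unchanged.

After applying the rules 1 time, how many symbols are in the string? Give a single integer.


Step 0: length = 1
Step 1: length = 5

Answer: 5


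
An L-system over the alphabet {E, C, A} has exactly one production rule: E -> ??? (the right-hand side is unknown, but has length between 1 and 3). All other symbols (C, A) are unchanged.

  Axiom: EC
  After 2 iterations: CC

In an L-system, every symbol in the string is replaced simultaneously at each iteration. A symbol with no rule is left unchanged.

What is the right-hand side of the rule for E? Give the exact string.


Trying E -> C:
  Step 0: EC
  Step 1: CC
  Step 2: CC
Matches the given result.

Answer: C


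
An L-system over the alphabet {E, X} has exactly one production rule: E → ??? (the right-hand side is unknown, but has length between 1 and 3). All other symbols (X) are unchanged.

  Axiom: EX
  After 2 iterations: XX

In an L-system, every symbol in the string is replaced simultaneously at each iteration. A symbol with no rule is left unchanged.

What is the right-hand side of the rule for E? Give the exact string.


Answer: X

Derivation:
Trying E → X:
  Step 0: EX
  Step 1: XX
  Step 2: XX
Matches the given result.


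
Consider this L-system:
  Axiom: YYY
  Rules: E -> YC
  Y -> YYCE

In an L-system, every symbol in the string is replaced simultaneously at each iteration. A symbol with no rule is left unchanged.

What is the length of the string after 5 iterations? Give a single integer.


Answer: 504

Derivation:
Step 0: length = 3
Step 1: length = 12
Step 2: length = 33
Step 3: length = 84
Step 4: length = 207
Step 5: length = 504


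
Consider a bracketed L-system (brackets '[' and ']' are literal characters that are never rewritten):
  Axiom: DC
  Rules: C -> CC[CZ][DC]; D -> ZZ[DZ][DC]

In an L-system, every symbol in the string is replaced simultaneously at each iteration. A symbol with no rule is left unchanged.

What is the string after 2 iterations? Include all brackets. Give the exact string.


Answer: ZZ[ZZ[DZ][DC]Z][ZZ[DZ][DC]CC[CZ][DC]]CC[CZ][DC]CC[CZ][DC][CC[CZ][DC]Z][ZZ[DZ][DC]CC[CZ][DC]]

Derivation:
Step 0: DC
Step 1: ZZ[DZ][DC]CC[CZ][DC]
Step 2: ZZ[ZZ[DZ][DC]Z][ZZ[DZ][DC]CC[CZ][DC]]CC[CZ][DC]CC[CZ][DC][CC[CZ][DC]Z][ZZ[DZ][DC]CC[CZ][DC]]


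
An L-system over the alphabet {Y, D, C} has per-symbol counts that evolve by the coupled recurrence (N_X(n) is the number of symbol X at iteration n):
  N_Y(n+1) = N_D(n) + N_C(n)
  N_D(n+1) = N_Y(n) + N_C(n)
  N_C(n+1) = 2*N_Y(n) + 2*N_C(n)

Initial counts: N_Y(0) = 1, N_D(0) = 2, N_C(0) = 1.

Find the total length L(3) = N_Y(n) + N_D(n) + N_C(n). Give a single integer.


Step 0: N_Y=1, N_D=2, N_C=1, L=4
Step 1: N_Y=3, N_D=2, N_C=4, L=9
Step 2: N_Y=6, N_D=7, N_C=14, L=27
Step 3: N_Y=21, N_D=20, N_C=40, L=81

Answer: 81


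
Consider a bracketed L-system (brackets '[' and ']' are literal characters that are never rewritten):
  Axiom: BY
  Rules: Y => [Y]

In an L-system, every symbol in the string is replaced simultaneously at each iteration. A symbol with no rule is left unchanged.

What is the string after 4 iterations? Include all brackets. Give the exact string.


Answer: B[[[[Y]]]]

Derivation:
Step 0: BY
Step 1: B[Y]
Step 2: B[[Y]]
Step 3: B[[[Y]]]
Step 4: B[[[[Y]]]]


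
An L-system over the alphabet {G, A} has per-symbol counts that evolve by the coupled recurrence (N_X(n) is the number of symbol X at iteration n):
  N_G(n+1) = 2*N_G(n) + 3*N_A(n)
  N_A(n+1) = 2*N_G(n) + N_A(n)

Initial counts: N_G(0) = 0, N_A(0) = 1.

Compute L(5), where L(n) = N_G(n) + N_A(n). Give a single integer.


Step 0: N_G=0, N_A=1, L=1
Step 1: N_G=3, N_A=1, L=4
Step 2: N_G=9, N_A=7, L=16
Step 3: N_G=39, N_A=25, L=64
Step 4: N_G=153, N_A=103, L=256
Step 5: N_G=615, N_A=409, L=1024

Answer: 1024


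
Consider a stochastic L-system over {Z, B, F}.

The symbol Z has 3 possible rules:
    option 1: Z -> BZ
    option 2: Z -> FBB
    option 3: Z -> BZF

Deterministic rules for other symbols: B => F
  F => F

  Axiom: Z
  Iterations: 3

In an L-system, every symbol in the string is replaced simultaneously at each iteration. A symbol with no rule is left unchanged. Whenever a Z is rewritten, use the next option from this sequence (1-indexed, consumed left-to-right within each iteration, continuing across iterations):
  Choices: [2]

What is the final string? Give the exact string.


Step 0: Z
Step 1: FBB  (used choices [2])
Step 2: FFF  (used choices [])
Step 3: FFF  (used choices [])

Answer: FFF


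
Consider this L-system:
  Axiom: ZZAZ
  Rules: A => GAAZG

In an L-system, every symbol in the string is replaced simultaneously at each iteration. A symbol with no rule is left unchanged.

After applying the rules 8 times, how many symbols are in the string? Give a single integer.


Step 0: length = 4
Step 1: length = 8
Step 2: length = 16
Step 3: length = 32
Step 4: length = 64
Step 5: length = 128
Step 6: length = 256
Step 7: length = 512
Step 8: length = 1024

Answer: 1024


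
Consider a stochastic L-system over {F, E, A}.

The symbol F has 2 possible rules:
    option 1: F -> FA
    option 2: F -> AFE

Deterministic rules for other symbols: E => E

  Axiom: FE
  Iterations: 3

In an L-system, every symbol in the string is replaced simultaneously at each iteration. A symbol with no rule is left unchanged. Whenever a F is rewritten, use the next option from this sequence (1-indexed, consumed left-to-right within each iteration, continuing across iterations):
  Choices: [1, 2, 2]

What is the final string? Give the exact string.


Step 0: FE
Step 1: FAE  (used choices [1])
Step 2: AFEAE  (used choices [2])
Step 3: AAFEEAE  (used choices [2])

Answer: AAFEEAE


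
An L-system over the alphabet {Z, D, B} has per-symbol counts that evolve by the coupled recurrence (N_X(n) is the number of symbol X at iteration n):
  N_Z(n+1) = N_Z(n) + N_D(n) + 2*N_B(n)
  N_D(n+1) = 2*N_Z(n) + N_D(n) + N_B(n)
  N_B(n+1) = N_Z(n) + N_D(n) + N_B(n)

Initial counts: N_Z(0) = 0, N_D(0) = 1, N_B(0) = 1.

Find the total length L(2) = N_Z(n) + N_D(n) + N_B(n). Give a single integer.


Step 0: N_Z=0, N_D=1, N_B=1, L=2
Step 1: N_Z=3, N_D=2, N_B=2, L=7
Step 2: N_Z=9, N_D=10, N_B=7, L=26

Answer: 26


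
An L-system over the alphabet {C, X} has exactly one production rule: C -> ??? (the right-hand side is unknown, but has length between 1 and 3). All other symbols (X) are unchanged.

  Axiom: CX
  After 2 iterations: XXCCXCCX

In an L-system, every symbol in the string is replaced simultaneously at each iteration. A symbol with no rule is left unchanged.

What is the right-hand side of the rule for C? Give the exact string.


Trying C -> XCC:
  Step 0: CX
  Step 1: XCCX
  Step 2: XXCCXCCX
Matches the given result.

Answer: XCC


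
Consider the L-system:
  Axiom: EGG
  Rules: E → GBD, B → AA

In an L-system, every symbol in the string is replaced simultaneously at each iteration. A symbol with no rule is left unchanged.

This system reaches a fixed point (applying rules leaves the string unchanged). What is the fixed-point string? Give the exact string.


Answer: GAADGG

Derivation:
Step 0: EGG
Step 1: GBDGG
Step 2: GAADGG
Step 3: GAADGG  (unchanged — fixed point at step 2)


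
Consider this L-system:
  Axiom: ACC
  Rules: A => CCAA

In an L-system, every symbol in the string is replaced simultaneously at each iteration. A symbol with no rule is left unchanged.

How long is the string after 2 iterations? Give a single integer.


Step 0: length = 3
Step 1: length = 6
Step 2: length = 12

Answer: 12


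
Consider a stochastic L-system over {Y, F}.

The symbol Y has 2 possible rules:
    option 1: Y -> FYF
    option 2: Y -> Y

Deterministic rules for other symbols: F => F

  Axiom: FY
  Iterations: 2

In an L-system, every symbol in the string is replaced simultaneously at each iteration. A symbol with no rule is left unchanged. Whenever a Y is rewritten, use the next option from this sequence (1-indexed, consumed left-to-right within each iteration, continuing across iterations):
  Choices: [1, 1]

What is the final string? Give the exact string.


Step 0: FY
Step 1: FFYF  (used choices [1])
Step 2: FFFYFF  (used choices [1])

Answer: FFFYFF


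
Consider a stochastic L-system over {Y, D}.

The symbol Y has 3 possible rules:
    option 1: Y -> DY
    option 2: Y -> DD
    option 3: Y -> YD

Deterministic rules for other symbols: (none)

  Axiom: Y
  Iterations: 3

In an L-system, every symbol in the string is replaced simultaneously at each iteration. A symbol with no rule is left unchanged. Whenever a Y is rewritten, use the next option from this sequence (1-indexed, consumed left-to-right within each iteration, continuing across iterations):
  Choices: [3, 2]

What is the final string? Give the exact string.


Step 0: Y
Step 1: YD  (used choices [3])
Step 2: DDD  (used choices [2])
Step 3: DDD  (used choices [])

Answer: DDD


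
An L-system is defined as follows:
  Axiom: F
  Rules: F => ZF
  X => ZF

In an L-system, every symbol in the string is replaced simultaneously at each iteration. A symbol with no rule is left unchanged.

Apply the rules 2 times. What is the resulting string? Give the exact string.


Answer: ZZF

Derivation:
Step 0: F
Step 1: ZF
Step 2: ZZF


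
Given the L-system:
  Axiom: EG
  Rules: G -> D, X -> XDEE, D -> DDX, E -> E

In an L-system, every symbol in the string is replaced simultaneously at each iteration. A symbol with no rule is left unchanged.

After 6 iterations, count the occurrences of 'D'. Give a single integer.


Answer: 89

Derivation:
Step 0: EG  (0 'D')
Step 1: ED  (1 'D')
Step 2: EDDX  (2 'D')
Step 3: EDDXDDXXDEE  (5 'D')
Step 4: EDDXDDXXDEEDDXDDXXDEEXDEEDDXEE  (13 'D')
Step 5: EDDXDDXXDEEDDXDDXXDEEXDEEDDXEEDDXDDXXDEEDDXDDXXDEEXDEEDDXEEXDEEDDXEEDDXDDXXDEEEE  (34 'D')
Step 6: EDDXDDXXDEEDDXDDXXDEEXDEEDDXEEDDXDDXXDEEDDXDDXXDEEXDEEDDXEEXDEEDDXEEDDXDDXXDEEEEDDXDDXXDEEDDXDDXXDEEXDEEDDXEEDDXDDXXDEEDDXDDXXDEEXDEEDDXEEXDEEDDXEEDDXDDXXDEEEEXDEEDDXEEDDXDDXXDEEEEDDXDDXXDEEDDXDDXXDEEXDEEDDXEEEE  (89 'D')


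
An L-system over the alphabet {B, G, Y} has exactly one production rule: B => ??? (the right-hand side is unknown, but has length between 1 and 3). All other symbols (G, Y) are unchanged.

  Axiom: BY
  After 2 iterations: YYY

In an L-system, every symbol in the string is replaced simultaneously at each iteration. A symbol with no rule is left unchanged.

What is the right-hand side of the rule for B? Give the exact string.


Trying B => YY:
  Step 0: BY
  Step 1: YYY
  Step 2: YYY
Matches the given result.

Answer: YY
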